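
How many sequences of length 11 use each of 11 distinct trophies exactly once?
11! = 39916800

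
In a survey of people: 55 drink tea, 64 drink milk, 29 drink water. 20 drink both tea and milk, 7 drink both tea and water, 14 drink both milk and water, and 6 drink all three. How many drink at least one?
|A∪B∪C| = 55+64+29-20-7-14+6 = 113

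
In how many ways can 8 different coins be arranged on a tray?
8! = 40320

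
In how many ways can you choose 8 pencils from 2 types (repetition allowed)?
C(8+2-1, 2-1) = C(9, 1) = 9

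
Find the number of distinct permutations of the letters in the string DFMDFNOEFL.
10! / (3! × 2! × 1! × 1! × 1! × 1! × 1!) = 302400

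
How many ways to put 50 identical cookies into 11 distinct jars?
C(50+11-1, 11-1) = C(60, 10) = 75394027566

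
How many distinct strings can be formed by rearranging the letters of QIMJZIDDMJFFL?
13! / (2! × 1! × 2! × 2! × 1! × 1! × 2! × 2!) = 194594400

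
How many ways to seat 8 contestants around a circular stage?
Circular: fix one position, arrange the rest. (8-1)! = 5040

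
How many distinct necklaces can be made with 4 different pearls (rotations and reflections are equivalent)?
(4-1)!/2 = 6/2 = 3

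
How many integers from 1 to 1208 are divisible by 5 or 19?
⌊1208/5⌋ + ⌊1208/19⌋ - ⌊1208/95⌋ = 241 + 63 - 12 = 292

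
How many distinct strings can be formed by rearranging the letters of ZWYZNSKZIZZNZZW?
15! / (2! × 1! × 1! × 2! × 7! × 1! × 1!) = 64864800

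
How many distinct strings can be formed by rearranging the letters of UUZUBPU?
7! / (1! × 4! × 1! × 1!) = 210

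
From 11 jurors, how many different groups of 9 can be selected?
C(11,9) = 11!/(9!×2!) = 55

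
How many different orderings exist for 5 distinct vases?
5! = 120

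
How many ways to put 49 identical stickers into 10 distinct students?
C(49+10-1, 10-1) = C(58, 9) = 10648873950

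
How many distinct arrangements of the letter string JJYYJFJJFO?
10! / (5! × 2! × 1! × 2!) = 7560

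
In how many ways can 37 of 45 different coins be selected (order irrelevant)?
C(45,37) = 45!/(37!×8!) = 215553195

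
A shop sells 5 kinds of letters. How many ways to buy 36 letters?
C(36+5-1, 5-1) = C(40, 4) = 91390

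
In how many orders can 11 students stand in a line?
11! = 39916800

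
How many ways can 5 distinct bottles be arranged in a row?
5! = 120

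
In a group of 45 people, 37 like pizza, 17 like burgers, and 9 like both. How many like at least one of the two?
|A∪B| = |A| + |B| - |A∩B| = 37 + 17 - 9 = 45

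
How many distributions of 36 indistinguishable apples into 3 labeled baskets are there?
C(36+3-1, 3-1) = C(38, 2) = 703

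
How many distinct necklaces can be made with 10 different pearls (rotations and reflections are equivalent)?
(10-1)!/2 = 362880/2 = 181440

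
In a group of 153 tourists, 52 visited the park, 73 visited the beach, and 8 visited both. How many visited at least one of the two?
|A∪B| = |A| + |B| - |A∩B| = 52 + 73 - 8 = 117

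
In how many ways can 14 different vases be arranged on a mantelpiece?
14! = 87178291200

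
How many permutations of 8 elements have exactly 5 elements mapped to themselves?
Choose the 5 fixed points C(8,5) = 56, derange the rest: !3 = Σ_{j=0}^{3} (-1)^j·3!/j! = 6 - 6 + 3 - 1 = 2. Product = 56 × 2 = 112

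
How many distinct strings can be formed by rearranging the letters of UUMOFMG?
7! / (1! × 1! × 2! × 1! × 2!) = 1260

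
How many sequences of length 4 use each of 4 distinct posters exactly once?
4! = 24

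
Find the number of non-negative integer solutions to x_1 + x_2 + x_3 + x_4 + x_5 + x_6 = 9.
C(9+6-1, 6-1) = C(14, 5) = 2002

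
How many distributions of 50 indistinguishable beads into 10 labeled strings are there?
C(50+10-1, 10-1) = C(59, 9) = 12565671261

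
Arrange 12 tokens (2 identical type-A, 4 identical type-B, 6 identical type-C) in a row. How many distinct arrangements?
12! / (2! × 4! × 6!) = 13860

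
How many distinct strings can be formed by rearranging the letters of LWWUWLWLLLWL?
12! / (1! × 5! × 6!) = 5544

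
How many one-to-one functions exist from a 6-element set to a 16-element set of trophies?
P(16,6) = 16!/(16-6)! = 5765760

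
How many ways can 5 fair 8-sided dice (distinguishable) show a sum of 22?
Coefficient of x^22 in (x + x² + ... + x^8)^5. By inclusion-exclusion on dice exceeding 8: Σ_j (-1)^j C(5,j)·C(22-1-8j, 4) = C(5,0)·C(21,4) - C(5,1)·C(13,4) + C(5,2)·C(5,4) = 1·5985 - 5·715 + 10·5 = 2460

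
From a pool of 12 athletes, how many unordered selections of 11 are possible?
C(12,11) = 12!/(11!×1!) = 12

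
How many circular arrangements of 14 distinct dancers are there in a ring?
Circular: fix one position, arrange the rest. (14-1)! = 6227020800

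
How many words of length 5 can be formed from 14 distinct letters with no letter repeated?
P(14,5) = 14!/(14-5)! = 240240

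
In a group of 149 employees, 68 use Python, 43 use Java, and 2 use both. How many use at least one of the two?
|A∪B| = |A| + |B| - |A∩B| = 68 + 43 - 2 = 109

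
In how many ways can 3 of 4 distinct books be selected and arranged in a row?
P(4,3) = 4!/(4-3)! = 24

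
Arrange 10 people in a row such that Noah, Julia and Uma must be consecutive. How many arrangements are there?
Treat the 3 as one block: (10-3+1)! × 3! = 40320 × 6 = 241920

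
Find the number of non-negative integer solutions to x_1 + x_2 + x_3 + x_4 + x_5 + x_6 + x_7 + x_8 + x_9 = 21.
C(21+9-1, 9-1) = C(29, 8) = 4292145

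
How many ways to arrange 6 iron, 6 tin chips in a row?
12! / (6! × 6!) = 924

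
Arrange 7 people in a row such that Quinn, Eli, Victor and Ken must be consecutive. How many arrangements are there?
Treat the 4 as one block: (7-4+1)! × 4! = 24 × 24 = 576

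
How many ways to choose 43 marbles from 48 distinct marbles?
C(48,43) = 48!/(43!×5!) = 1712304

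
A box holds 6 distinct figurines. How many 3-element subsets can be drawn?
C(6,3) = 6!/(3!×3!) = 20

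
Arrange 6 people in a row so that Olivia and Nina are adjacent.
Treat as block: (6-1)! × 2! = 120 × 2 = 240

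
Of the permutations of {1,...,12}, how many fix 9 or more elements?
Exactly j fixed points: C(12,j)·!(12-j); sum over j ≥ 9 (derangement numbers via !m = (m-1)·(!(m-1) + !(m-2)): !0..!3 = 1, 0, 1, 2). Σ_{j=9}^{12} C(12,j)·!(12-j) = C(12,9)·!3 + C(12,10)·!2 + C(12,11)·!1 + C(12,12)·!0 = 220·2 + 66·1 + 12·0 + 1·1 = 507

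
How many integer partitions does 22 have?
Pentagonal recurrence p(n) = p(n-1) + p(n-2) - p(n-5) - p(n-7) + p(n-12) + p(n-15) - ... gives p(0..21) = 1, 1, 2, 3, 5, 7, 11, 15, 22, 30, 42, 56, 77, 101, 135, 176, 231, 297, 385, 490, 627, 792. p(22) = p(21) + p(20) - p(17) - p(15) + p(10) + p(7) - p(0) = 792 + 627 - 297 - 176 + 42 + 15 - 1 = 1002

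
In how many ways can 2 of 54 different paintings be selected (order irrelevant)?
C(54,2) = 54!/(2!×52!) = 1431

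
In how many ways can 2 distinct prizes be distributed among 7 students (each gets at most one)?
P(7,2) = 7!/(7-2)! = 42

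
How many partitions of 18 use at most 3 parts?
By conjugation, equals partitions of 18 into parts ≤ 3. Let r_j(i) = number of partitions of i into parts ≤ j, for i = 0..18. r_1(i) = 1 for all i; r_j(i) = r_{j-1}(i) + r_j(i-j). Rows j = 2..3: ≤2: 1 1 2 2 3 3 4 4 5 5 6 6 7 7 8 8 9 9 10; ≤3: 1 1 2 3 4 5 7 8 10 12 14 16 19 21 24 27 30 33 37. r_3(18) = 37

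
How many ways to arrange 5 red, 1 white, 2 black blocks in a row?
8! / (5! × 1! × 2!) = 168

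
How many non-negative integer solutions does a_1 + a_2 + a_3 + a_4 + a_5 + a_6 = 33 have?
C(33+6-1, 6-1) = C(38, 5) = 501942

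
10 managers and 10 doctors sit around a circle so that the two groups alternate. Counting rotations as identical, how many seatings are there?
Fix one of the managers: (10-1)! ways for the remaining managers, × 10! ways for the doctors = 362880 × 3628800 = 1316818944000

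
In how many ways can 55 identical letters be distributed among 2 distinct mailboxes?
C(55+2-1, 2-1) = C(56, 1) = 56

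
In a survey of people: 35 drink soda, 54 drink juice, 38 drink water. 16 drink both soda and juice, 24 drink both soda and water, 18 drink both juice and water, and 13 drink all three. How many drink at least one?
|A∪B∪C| = 35+54+38-16-24-18+13 = 82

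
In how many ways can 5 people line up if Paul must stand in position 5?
Fix one position: (5-1)! = 24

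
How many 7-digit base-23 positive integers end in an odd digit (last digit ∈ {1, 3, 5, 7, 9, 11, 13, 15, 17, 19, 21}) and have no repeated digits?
Last∈{1,3,5,7,9,11,13,15,17,19,21}. Last=0: 0. Last nonzero: 11×21×P(21,5) = 564074280. Total = 564074280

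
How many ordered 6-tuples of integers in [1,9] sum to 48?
Coefficient of x^48 in (x + x² + ... + x^9)^6. By inclusion-exclusion on dice exceeding 9: Σ_j (-1)^j C(6,j)·C(48-1-9j, 5) = C(6,0)·C(47,5) - C(6,1)·C(38,5) + C(6,2)·C(29,5) - C(6,3)·C(20,5) + C(6,4)·C(11,5) = 1·1533939 - 6·501942 + 15·118755 - 20·15504 + 15·462 = 462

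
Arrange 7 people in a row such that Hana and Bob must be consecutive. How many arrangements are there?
Treat the 2 as one block: (7-2+1)! × 2! = 720 × 2 = 1440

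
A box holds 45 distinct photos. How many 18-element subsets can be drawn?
C(45,18) = 45!/(18!×27!) = 1715884494940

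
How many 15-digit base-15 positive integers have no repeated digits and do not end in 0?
Last digit: 14 nonzero choices. First digit: 13 (nonzero, ≠last). Middle 13: P(13,13) = 6227020800. Total = 1133317785600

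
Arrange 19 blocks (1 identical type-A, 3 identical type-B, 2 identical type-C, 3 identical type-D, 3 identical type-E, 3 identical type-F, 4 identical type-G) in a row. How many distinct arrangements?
19! / (1! × 3! × 2! × 3! × 3! × 3! × 4!) = 1955457504000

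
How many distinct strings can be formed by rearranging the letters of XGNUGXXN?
8! / (1! × 2! × 2! × 3!) = 1680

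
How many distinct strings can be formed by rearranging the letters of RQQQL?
5! / (3! × 1! × 1!) = 20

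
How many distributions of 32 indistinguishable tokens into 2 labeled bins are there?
C(32+2-1, 2-1) = C(33, 1) = 33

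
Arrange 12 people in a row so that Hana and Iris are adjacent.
Treat as block: (12-1)! × 2! = 39916800 × 2 = 79833600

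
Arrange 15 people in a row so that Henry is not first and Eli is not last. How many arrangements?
By inclusion-exclusion: 15! - 2×(15-1)! + (15-2)! = 1307674368000 - 174356582400 + 6227020800 = 1139544806400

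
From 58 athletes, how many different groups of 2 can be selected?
C(58,2) = 58!/(2!×56!) = 1653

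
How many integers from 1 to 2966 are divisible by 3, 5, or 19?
⌊2966/3⌋+⌊2966/5⌋+⌊2966/19⌋ - ⌊2966/15⌋-⌊2966/57⌋-⌊2966/95⌋ + ⌊2966/285⌋ = 988+593+156 - 197-52-31 + 10 = 1467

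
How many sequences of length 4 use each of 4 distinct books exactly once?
4! = 24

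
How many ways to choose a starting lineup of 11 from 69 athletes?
C(69,11) = 69!/(11!×58!) = 1823810410032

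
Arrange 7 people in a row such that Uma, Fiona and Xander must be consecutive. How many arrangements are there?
Treat the 3 as one block: (7-3+1)! × 3! = 120 × 6 = 720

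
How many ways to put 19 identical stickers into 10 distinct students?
C(19+10-1, 10-1) = C(28, 9) = 6906900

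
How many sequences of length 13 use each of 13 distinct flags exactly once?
13! = 6227020800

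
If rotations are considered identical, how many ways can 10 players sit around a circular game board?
Circular: fix one position, arrange the rest. (10-1)! = 362880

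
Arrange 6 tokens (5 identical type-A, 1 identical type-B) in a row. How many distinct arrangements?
6! / (5! × 1!) = 6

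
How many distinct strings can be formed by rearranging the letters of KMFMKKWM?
8! / (3! × 1! × 3! × 1!) = 1120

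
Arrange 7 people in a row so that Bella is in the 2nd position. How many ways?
Fix one position: (7-1)! = 720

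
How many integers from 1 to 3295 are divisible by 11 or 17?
⌊3295/11⌋ + ⌊3295/17⌋ - ⌊3295/187⌋ = 299 + 193 - 17 = 475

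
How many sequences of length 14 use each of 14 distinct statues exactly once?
14! = 87178291200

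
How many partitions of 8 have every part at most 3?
Let r_j(i) = number of partitions of i into parts ≤ j, for i = 0..8. r_1(i) = 1 for all i; r_j(i) = r_{j-1}(i) + r_j(i-j). Rows j = 2..3: ≤2: 1 1 2 2 3 3 4 4 5; ≤3: 1 1 2 3 4 5 7 8 10. r_3(8) = 10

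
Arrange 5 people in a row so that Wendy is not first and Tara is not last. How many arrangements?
By inclusion-exclusion: 5! - 2×(5-1)! + (5-2)! = 120 - 48 + 6 = 78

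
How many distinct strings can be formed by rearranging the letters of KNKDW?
5! / (2! × 1! × 1! × 1!) = 60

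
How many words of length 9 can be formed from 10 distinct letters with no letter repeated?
P(10,9) = 10!/(10-9)! = 3628800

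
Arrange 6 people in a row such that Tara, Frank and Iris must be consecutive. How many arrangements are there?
Treat the 3 as one block: (6-3+1)! × 3! = 24 × 6 = 144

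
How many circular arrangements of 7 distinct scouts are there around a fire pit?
Circular: fix one position, arrange the rest. (7-1)! = 720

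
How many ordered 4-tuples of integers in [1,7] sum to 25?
Coefficient of x^25 in (x + x² + ... + x^7)^4. By inclusion-exclusion on dice exceeding 7: Σ_j (-1)^j C(4,j)·C(25-1-7j, 3) = C(4,0)·C(24,3) - C(4,1)·C(17,3) + C(4,2)·C(10,3) - C(4,3)·C(3,3) = 1·2024 - 4·680 + 6·120 - 4·1 = 20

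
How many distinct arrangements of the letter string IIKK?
4! / (2! × 2!) = 6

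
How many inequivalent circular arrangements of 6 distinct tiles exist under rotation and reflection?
(6-1)!/2 = 120/2 = 60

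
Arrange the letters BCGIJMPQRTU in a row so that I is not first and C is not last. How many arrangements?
By inclusion-exclusion: 11! - 2×(11-1)! + (11-2)! = 39916800 - 7257600 + 362880 = 33022080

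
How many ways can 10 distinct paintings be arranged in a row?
10! = 3628800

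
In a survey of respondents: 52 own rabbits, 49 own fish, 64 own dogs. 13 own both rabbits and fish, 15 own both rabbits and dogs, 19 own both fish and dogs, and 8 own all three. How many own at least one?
|A∪B∪C| = 52+49+64-13-15-19+8 = 126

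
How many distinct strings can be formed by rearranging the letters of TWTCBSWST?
9! / (1! × 2! × 2! × 1! × 3!) = 15120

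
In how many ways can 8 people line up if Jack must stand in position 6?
Fix one position: (8-1)! = 5040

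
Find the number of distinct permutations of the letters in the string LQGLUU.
6! / (1! × 2! × 1! × 2!) = 180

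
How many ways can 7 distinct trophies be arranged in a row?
7! = 5040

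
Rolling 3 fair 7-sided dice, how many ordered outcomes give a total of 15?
Coefficient of x^15 in (x + x² + ... + x^7)^3. By inclusion-exclusion on dice exceeding 7: Σ_j (-1)^j C(3,j)·C(15-1-7j, 2) = C(3,0)·C(14,2) - C(3,1)·C(7,2) = 1·91 - 3·21 = 28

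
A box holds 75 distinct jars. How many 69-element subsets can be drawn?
C(75,69) = 75!/(69!×6!) = 201359550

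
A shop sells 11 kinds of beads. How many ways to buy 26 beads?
C(26+11-1, 11-1) = C(36, 10) = 254186856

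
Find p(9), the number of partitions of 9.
Pentagonal recurrence p(n) = p(n-1) + p(n-2) - p(n-5) - p(n-7) + p(n-12) + p(n-15) - ... gives p(0..8) = 1, 1, 2, 3, 5, 7, 11, 15, 22. p(9) = p(8) + p(7) - p(4) - p(2) = 22 + 15 - 5 - 2 = 30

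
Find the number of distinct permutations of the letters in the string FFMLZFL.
7! / (1! × 1! × 3! × 2!) = 420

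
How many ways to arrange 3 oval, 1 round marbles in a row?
4! / (3! × 1!) = 4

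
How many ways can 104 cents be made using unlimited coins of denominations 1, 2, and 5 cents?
Coefficient of x^104 in 1/(1-x^1) · 1/(1-x^2) · 1/(1-x^5). Case on j = number of 5-cent coins (j = 0..20); remainder r = 104 - 5j is made from {1,2} in ⌊r/2⌋+1 ways. r = 104, 99, 94, 89, 84, 79, 74, 69, 64, 59, 54, 49, 44, 39, 34, 29, 24, 19, 14, 9, 4 → 53 + 50 + 48 + 45 + 43 + 40 + 38 + 35 + 33 + 30 + 28 + 25 + 23 + 20 + 18 + 15 + 13 + 10 + 8 + 5 + 3 = 583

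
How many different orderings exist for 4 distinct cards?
4! = 24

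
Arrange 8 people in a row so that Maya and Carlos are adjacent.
Treat as block: (8-1)! × 2! = 5040 × 2 = 10080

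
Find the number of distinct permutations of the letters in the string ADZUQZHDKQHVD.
13! / (3! × 1! × 1! × 2! × 2! × 1! × 1! × 2!) = 129729600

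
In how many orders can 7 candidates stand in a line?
7! = 5040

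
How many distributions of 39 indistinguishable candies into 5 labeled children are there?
C(39+5-1, 5-1) = C(43, 4) = 123410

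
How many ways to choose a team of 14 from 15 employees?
C(15,14) = 15!/(14!×1!) = 15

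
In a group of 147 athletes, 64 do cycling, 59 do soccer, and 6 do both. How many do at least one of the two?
|A∪B| = |A| + |B| - |A∩B| = 64 + 59 - 6 = 117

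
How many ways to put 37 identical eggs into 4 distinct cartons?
C(37+4-1, 4-1) = C(40, 3) = 9880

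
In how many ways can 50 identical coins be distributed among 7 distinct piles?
C(50+7-1, 7-1) = C(56, 6) = 32468436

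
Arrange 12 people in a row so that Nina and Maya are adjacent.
Treat as block: (12-1)! × 2! = 39916800 × 2 = 79833600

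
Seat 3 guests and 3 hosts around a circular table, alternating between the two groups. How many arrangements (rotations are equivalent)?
Fix one of the guests: (3-1)! ways for the remaining guests, × 3! ways for the hosts = 2 × 6 = 12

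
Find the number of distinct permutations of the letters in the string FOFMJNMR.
8! / (1! × 1! × 2! × 2! × 1! × 1!) = 10080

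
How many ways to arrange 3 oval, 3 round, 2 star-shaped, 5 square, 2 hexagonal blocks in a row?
15! / (3! × 3! × 2! × 5! × 2!) = 75675600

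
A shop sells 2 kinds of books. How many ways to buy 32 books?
C(32+2-1, 2-1) = C(33, 1) = 33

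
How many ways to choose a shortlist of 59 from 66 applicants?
C(66,59) = 66!/(59!×7!) = 778789440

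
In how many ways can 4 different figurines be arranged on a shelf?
4! = 24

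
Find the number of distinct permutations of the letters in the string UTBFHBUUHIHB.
12! / (1! × 1! × 3! × 3! × 1! × 3!) = 2217600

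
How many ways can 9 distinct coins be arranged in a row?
9! = 362880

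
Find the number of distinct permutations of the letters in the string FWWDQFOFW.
9! / (1! × 3! × 1! × 3! × 1!) = 10080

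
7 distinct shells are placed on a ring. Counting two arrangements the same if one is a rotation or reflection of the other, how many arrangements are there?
(7-1)!/2 = 720/2 = 360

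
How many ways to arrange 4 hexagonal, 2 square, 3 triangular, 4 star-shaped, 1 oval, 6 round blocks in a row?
20! / (4! × 2! × 3! × 4! × 1! × 6!) = 488864376000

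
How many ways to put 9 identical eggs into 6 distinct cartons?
C(9+6-1, 6-1) = C(14, 5) = 2002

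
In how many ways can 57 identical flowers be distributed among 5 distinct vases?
C(57+5-1, 5-1) = C(61, 4) = 521855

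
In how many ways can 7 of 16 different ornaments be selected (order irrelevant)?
C(16,7) = 16!/(7!×9!) = 11440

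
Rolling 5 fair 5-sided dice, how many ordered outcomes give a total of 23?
Coefficient of x^23 in (x + x² + ... + x^5)^5. By inclusion-exclusion on dice exceeding 5: Σ_j (-1)^j C(5,j)·C(23-1-5j, 4) = C(5,0)·C(22,4) - C(5,1)·C(17,4) + C(5,2)·C(12,4) - C(5,3)·C(7,4) = 1·7315 - 5·2380 + 10·495 - 10·35 = 15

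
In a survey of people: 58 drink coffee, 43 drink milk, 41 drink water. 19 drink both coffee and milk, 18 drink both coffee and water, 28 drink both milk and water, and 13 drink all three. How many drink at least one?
|A∪B∪C| = 58+43+41-19-18-28+13 = 90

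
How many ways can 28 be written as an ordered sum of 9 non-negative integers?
C(28+9-1, 9-1) = C(36, 8) = 30260340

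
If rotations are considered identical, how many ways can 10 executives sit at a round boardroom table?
Circular: fix one position, arrange the rest. (10-1)! = 362880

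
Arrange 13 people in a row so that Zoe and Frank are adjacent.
Treat as block: (13-1)! × 2! = 479001600 × 2 = 958003200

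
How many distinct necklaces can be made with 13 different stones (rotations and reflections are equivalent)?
(13-1)!/2 = 479001600/2 = 239500800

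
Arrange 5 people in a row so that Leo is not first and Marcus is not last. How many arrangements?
By inclusion-exclusion: 5! - 2×(5-1)! + (5-2)! = 120 - 48 + 6 = 78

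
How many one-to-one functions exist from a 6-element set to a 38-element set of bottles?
P(38,6) = 38!/(38-6)! = 1987690320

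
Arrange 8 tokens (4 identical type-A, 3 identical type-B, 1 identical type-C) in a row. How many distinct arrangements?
8! / (4! × 3! × 1!) = 280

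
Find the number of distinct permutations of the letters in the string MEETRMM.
7! / (1! × 1! × 2! × 3!) = 420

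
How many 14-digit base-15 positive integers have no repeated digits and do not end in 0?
Last digit: 14 nonzero choices. First digit: 13 (nonzero, ≠last). Middle 12: P(13,12) = 6227020800. Total = 1133317785600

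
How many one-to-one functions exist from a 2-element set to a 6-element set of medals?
P(6,2) = 6!/(6-2)! = 30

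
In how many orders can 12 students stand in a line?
12! = 479001600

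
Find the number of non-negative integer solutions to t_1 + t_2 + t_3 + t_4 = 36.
C(36+4-1, 4-1) = C(39, 3) = 9139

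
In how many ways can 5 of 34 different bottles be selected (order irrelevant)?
C(34,5) = 34!/(5!×29!) = 278256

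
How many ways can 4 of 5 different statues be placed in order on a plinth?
P(5,4) = 5!/(5-4)! = 120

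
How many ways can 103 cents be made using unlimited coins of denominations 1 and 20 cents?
Coefficient of x^103 in 1/(1-x^1) · 1/(1-x^20). Use j coins of 20 for j = 0..⌊103/20⌋ = 5, the rest in 1s: 5 + 1 = 6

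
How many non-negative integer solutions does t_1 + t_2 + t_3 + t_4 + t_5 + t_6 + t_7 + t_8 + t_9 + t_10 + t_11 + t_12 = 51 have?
C(51+12-1, 12-1) = C(62, 11) = 508271323092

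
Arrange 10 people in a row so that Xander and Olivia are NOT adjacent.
Total - adjacent = 10! - (10-1)!×2 = 3628800 - 725760 = 2903040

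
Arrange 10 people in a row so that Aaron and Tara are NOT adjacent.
Total - adjacent = 10! - (10-1)!×2 = 3628800 - 725760 = 2903040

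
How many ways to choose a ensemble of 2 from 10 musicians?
C(10,2) = 10!/(2!×8!) = 45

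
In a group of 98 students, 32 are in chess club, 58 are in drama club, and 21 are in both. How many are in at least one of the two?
|A∪B| = |A| + |B| - |A∩B| = 32 + 58 - 21 = 69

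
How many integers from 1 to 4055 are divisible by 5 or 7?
⌊4055/5⌋ + ⌊4055/7⌋ - ⌊4055/35⌋ = 811 + 579 - 115 = 1275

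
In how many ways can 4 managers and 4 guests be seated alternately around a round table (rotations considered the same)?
Fix one of the managers: (4-1)! ways for the remaining managers, × 4! ways for the guests = 6 × 24 = 144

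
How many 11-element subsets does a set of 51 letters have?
C(51,11) = 51!/(11!×40!) = 47626016970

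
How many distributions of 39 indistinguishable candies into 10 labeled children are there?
C(39+10-1, 10-1) = C(48, 9) = 1677106640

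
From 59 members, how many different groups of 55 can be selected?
C(59,55) = 59!/(55!×4!) = 455126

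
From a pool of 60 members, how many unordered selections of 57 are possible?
C(60,57) = 60!/(57!×3!) = 34220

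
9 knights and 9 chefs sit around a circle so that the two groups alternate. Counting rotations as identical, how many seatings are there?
Fix one of the knights: (9-1)! ways for the remaining knights, × 9! ways for the chefs = 40320 × 362880 = 14631321600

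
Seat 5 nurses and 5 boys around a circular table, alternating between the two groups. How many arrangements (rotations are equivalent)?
Fix one of the nurses: (5-1)! ways for the remaining nurses, × 5! ways for the boys = 24 × 120 = 2880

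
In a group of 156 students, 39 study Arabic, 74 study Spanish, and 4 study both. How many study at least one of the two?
|A∪B| = |A| + |B| - |A∩B| = 39 + 74 - 4 = 109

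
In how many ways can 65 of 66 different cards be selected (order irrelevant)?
C(66,65) = 66!/(65!×1!) = 66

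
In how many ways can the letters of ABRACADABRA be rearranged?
11! / (5! × 2! × 2! × 1! × 1!) = 83160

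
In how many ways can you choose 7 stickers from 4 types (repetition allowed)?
C(7+4-1, 4-1) = C(10, 3) = 120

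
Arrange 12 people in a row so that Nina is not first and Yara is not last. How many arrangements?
By inclusion-exclusion: 12! - 2×(12-1)! + (12-2)! = 479001600 - 79833600 + 3628800 = 402796800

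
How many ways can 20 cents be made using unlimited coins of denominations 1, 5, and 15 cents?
Coefficient of x^20 in 1/(1-x^1) · 1/(1-x^5) · 1/(1-x^15). Case on j = number of 15-cent coins (j = 0..1); remainder r = 20 - 15j is made from {1,5} in ⌊r/5⌋+1 ways. r = 20, 5 → 5 + 2 = 7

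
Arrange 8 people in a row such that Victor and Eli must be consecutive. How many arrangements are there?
Treat the 2 as one block: (8-2+1)! × 2! = 5040 × 2 = 10080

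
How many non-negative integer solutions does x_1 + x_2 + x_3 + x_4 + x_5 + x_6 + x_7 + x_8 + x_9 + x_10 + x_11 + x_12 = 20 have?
C(20+12-1, 12-1) = C(31, 11) = 84672315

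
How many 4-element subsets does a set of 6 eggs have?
C(6,4) = 6!/(4!×2!) = 15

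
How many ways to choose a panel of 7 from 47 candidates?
C(47,7) = 47!/(7!×40!) = 62891499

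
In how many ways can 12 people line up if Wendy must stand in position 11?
Fix one position: (12-1)! = 39916800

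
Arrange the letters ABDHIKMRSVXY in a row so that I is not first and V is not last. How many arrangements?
By inclusion-exclusion: 12! - 2×(12-1)! + (12-2)! = 479001600 - 79833600 + 3628800 = 402796800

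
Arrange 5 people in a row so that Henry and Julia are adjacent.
Treat as block: (5-1)! × 2! = 24 × 2 = 48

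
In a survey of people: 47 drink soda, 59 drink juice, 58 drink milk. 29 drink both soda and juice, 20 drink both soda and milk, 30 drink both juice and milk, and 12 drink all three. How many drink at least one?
|A∪B∪C| = 47+59+58-29-20-30+12 = 97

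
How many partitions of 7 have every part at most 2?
Let r_j(i) = number of partitions of i into parts ≤ j, for i = 0..7. r_1(i) = 1 for all i; r_j(i) = r_{j-1}(i) + r_j(i-j). Rows j = 2..2: ≤2: 1 1 2 2 3 3 4 4. r_2(7) = 4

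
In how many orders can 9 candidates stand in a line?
9! = 362880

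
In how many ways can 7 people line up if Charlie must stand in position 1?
Fix one position: (7-1)! = 720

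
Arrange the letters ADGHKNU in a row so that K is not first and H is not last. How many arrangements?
By inclusion-exclusion: 7! - 2×(7-1)! + (7-2)! = 5040 - 1440 + 120 = 3720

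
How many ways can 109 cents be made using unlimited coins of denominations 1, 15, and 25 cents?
Coefficient of x^109 in 1/(1-x^1) · 1/(1-x^15) · 1/(1-x^25). Case on j = number of 25-cent coins (j = 0..4); remainder r = 109 - 25j is made from {1,15} in ⌊r/15⌋+1 ways. r = 109, 84, 59, 34, 9 → 8 + 6 + 4 + 3 + 1 = 22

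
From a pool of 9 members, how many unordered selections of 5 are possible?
C(9,5) = 9!/(5!×4!) = 126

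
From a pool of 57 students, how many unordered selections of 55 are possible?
C(57,55) = 57!/(55!×2!) = 1596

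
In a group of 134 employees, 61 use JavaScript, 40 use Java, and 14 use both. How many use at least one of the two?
|A∪B| = |A| + |B| - |A∩B| = 61 + 40 - 14 = 87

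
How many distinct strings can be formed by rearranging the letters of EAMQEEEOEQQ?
11! / (5! × 1! × 1! × 1! × 3!) = 55440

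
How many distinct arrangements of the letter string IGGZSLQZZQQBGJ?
14! / (1! × 3! × 1! × 1! × 1! × 3! × 3! × 1!) = 403603200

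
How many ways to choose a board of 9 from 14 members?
C(14,9) = 14!/(9!×5!) = 2002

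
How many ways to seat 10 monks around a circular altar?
Circular: fix one position, arrange the rest. (10-1)! = 362880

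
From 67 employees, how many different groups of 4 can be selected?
C(67,4) = 67!/(4!×63!) = 766480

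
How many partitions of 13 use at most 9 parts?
By conjugation, equals partitions of 13 into parts ≤ 9. Let r_j(i) = number of partitions of i into parts ≤ j, for i = 0..13. r_1(i) = 1 for all i; r_j(i) = r_{j-1}(i) + r_j(i-j). Rows j = 2..9: ≤2: 1 1 2 2 3 3 4 4 5 5 6 6 7 7; ≤3: 1 1 2 3 4 5 7 8 10 12 14 16 19 21; ≤4: 1 1 2 3 5 6 9 11 15 18 23 27 34 39; ≤5: 1 1 2 3 5 7 10 13 18 23 30 37 47 57; ≤6: 1 1 2 3 5 7 11 14 20 26 35 44 58 71; ≤7: 1 1 2 3 5 7 11 15 21 28 38 49 65 82; ≤8: 1 1 2 3 5 7 11 15 22 29 40 52 70 89; ≤9: 1 1 2 3 5 7 11 15 22 30 41 54 73 94. r_9(13) = 94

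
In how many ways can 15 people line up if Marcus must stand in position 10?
Fix one position: (15-1)! = 87178291200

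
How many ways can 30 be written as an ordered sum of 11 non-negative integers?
C(30+11-1, 11-1) = C(40, 10) = 847660528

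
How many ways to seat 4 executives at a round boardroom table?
Circular: fix one position, arrange the rest. (4-1)! = 6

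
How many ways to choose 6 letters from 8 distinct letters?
C(8,6) = 8!/(6!×2!) = 28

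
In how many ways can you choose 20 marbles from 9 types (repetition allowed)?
C(20+9-1, 9-1) = C(28, 8) = 3108105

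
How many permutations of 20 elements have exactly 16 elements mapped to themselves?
Choose the 16 fixed points C(20,16) = 4845, derange the rest: !4 = Σ_{j=0}^{4} (-1)^j·4!/j! = 24 - 24 + 12 - 4 + 1 = 9. Product = 4845 × 9 = 43605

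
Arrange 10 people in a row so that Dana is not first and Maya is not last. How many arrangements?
By inclusion-exclusion: 10! - 2×(10-1)! + (10-2)! = 3628800 - 725760 + 40320 = 2943360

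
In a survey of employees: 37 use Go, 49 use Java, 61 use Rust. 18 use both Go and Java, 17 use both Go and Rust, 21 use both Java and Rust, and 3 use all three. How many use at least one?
|A∪B∪C| = 37+49+61-18-17-21+3 = 94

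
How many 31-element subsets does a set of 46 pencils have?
C(46,31) = 46!/(31!×15!) = 511738760544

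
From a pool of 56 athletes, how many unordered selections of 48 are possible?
C(56,48) = 56!/(48!×8!) = 1420494075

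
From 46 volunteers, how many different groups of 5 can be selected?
C(46,5) = 46!/(5!×41!) = 1370754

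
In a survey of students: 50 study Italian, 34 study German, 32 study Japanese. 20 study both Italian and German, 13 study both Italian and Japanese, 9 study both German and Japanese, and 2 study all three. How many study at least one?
|A∪B∪C| = 50+34+32-20-13-9+2 = 76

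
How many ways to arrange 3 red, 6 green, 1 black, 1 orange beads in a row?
11! / (3! × 6! × 1! × 1!) = 9240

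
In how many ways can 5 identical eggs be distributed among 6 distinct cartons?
C(5+6-1, 6-1) = C(10, 5) = 252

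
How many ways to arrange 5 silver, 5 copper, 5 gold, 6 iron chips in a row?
21! / (5! × 5! × 5! × 6!) = 41064607584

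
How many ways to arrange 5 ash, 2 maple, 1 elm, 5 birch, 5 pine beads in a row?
18! / (5! × 2! × 1! × 5! × 5!) = 1852538688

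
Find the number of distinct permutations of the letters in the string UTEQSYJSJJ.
10! / (1! × 1! × 2! × 1! × 1! × 1! × 3!) = 302400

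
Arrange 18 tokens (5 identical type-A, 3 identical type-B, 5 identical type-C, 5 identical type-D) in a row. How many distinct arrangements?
18! / (5! × 3! × 5! × 5!) = 617512896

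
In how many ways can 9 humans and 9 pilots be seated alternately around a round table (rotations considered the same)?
Fix one of the humans: (9-1)! ways for the remaining humans, × 9! ways for the pilots = 40320 × 362880 = 14631321600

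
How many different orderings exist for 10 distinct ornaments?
10! = 3628800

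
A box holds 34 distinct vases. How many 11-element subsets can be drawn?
C(34,11) = 34!/(11!×23!) = 286097760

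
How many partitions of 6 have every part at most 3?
Let r_j(i) = number of partitions of i into parts ≤ j, for i = 0..6. r_1(i) = 1 for all i; r_j(i) = r_{j-1}(i) + r_j(i-j). Rows j = 2..3: ≤2: 1 1 2 2 3 3 4; ≤3: 1 1 2 3 4 5 7. r_3(6) = 7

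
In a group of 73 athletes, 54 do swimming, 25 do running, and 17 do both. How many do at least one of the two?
|A∪B| = |A| + |B| - |A∩B| = 54 + 25 - 17 = 62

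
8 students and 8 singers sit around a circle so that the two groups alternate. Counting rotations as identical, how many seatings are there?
Fix one of the students: (8-1)! ways for the remaining students, × 8! ways for the singers = 5040 × 40320 = 203212800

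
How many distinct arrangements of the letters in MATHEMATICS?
11! / (2! × 2! × 2! × 1! × 1! × 1! × 1! × 1!) = 4989600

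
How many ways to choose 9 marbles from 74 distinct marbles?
C(74,9) = 74!/(9!×65!) = 110524147514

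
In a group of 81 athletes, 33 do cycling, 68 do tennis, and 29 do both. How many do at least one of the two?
|A∪B| = |A| + |B| - |A∩B| = 33 + 68 - 29 = 72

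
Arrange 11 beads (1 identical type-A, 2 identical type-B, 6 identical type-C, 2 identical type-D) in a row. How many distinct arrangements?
11! / (1! × 2! × 6! × 2!) = 13860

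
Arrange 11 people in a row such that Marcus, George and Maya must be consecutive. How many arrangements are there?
Treat the 3 as one block: (11-3+1)! × 3! = 362880 × 6 = 2177280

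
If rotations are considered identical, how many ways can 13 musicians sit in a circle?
Circular: fix one position, arrange the rest. (13-1)! = 479001600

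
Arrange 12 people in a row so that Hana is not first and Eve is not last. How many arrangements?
By inclusion-exclusion: 12! - 2×(12-1)! + (12-2)! = 479001600 - 79833600 + 3628800 = 402796800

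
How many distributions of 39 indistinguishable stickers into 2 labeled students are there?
C(39+2-1, 2-1) = C(40, 1) = 40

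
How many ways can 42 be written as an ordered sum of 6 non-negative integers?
C(42+6-1, 6-1) = C(47, 5) = 1533939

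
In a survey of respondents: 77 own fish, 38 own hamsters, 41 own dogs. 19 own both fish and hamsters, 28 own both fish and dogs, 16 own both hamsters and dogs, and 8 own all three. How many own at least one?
|A∪B∪C| = 77+38+41-19-28-16+8 = 101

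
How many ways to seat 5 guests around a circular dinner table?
Circular: fix one position, arrange the rest. (5-1)! = 24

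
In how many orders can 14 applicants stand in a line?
14! = 87178291200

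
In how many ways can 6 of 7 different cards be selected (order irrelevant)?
C(7,6) = 7!/(6!×1!) = 7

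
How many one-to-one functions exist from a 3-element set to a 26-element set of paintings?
P(26,3) = 26!/(26-3)! = 15600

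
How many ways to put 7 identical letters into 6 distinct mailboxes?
C(7+6-1, 6-1) = C(12, 5) = 792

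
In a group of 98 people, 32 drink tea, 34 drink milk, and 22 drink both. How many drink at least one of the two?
|A∪B| = |A| + |B| - |A∩B| = 32 + 34 - 22 = 44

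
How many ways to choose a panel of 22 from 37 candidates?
C(37,22) = 37!/(22!×15!) = 9364199760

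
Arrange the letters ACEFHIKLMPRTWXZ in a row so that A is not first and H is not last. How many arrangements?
By inclusion-exclusion: 15! - 2×(15-1)! + (15-2)! = 1307674368000 - 174356582400 + 6227020800 = 1139544806400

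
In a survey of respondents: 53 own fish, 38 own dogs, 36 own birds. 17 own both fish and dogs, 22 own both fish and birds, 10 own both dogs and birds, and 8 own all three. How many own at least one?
|A∪B∪C| = 53+38+36-17-22-10+8 = 86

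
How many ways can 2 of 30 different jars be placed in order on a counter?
P(30,2) = 30!/(30-2)! = 870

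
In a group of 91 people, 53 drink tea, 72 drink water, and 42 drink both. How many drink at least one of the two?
|A∪B| = |A| + |B| - |A∩B| = 53 + 72 - 42 = 83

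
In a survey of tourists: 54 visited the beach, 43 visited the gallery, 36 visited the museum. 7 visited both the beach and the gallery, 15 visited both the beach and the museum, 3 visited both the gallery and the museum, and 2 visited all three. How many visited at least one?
|A∪B∪C| = 54+43+36-7-15-3+2 = 110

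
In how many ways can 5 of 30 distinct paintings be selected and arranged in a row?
P(30,5) = 30!/(30-5)! = 17100720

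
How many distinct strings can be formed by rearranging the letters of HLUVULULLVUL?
12! / (5! × 2! × 4! × 1!) = 83160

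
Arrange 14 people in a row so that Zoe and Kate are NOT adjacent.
Total - adjacent = 14! - (14-1)!×2 = 87178291200 - 12454041600 = 74724249600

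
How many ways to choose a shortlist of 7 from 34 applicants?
C(34,7) = 34!/(7!×27!) = 5379616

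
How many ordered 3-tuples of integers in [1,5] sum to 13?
Coefficient of x^13 in (x + x² + ... + x^5)^3. By inclusion-exclusion on dice exceeding 5: Σ_j (-1)^j C(3,j)·C(13-1-5j, 2) = C(3,0)·C(12,2) - C(3,1)·C(7,2) + C(3,2)·C(2,2) = 1·66 - 3·21 + 3·1 = 6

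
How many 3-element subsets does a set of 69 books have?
C(69,3) = 69!/(3!×66!) = 52394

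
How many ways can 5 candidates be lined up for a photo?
5! = 120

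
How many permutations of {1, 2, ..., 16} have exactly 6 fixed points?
Choose the 6 fixed points C(16,6) = 8008, derange the rest: !10 = Σ_{j=0}^{10} (-1)^j·10!/j! = 3628800 - 3628800 + 1814400 - 604800 + 151200 - 30240 + 5040 - 720 + 90 - 10 + 1 = 1334961. Product = 8008 × 1334961 = 10690367688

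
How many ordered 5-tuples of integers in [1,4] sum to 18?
Coefficient of x^18 in (x + x² + ... + x^4)^5. By inclusion-exclusion on dice exceeding 4: Σ_j (-1)^j C(5,j)·C(18-1-4j, 4) = C(5,0)·C(17,4) - C(5,1)·C(13,4) + C(5,2)·C(9,4) - C(5,3)·C(5,4) = 1·2380 - 5·715 + 10·126 - 10·5 = 15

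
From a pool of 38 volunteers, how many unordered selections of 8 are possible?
C(38,8) = 38!/(8!×30!) = 48903492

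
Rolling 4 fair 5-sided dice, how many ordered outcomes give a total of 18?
Coefficient of x^18 in (x + x² + ... + x^5)^4. By inclusion-exclusion on dice exceeding 5: Σ_j (-1)^j C(4,j)·C(18-1-5j, 3) = C(4,0)·C(17,3) - C(4,1)·C(12,3) + C(4,2)·C(7,3) = 1·680 - 4·220 + 6·35 = 10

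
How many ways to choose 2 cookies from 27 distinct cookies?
C(27,2) = 27!/(2!×25!) = 351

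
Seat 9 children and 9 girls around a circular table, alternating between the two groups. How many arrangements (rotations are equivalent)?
Fix one of the children: (9-1)! ways for the remaining children, × 9! ways for the girls = 40320 × 362880 = 14631321600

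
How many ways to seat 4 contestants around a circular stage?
Circular: fix one position, arrange the rest. (4-1)! = 6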